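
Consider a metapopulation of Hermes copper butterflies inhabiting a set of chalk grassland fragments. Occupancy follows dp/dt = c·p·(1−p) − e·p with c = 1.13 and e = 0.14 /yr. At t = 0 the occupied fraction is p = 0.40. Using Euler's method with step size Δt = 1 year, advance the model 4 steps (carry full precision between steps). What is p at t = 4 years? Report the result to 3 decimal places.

Update rule: p ← p + [c·p·(1−p) − e·p]·Δt with Δt = 1.
step 1: Δp = +0.21520, p = 0.61520
step 2: Δp = +0.18138, p = 0.79658
step 3: Δp = +0.07159, p = 0.86816
step 4: Δp = +0.00779, p = 0.87596

0.876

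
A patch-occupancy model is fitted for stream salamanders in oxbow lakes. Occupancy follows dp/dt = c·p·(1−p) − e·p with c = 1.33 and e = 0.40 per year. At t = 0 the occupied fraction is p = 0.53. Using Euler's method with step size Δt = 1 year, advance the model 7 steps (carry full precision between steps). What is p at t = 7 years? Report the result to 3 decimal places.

0.699

Update rule: p ← p + [c·p·(1−p) − e·p]·Δt with Δt = 1.
p: 0.53000 → 0.64930  (Δp = +0.11930)
p: 0.64930 → 0.69243  (Δp = +0.04313)
p: 0.69243 → 0.69871  (Δp = +0.00628)
p: 0.69871 → 0.69921  (Δp = +0.00050)
p: 0.69921 → 0.69925  (Δp = +0.00004)
p: 0.69925 → 0.69925  (Δp = +0.00000)
p: 0.69925 → 0.69925  (Δp = +0.00000)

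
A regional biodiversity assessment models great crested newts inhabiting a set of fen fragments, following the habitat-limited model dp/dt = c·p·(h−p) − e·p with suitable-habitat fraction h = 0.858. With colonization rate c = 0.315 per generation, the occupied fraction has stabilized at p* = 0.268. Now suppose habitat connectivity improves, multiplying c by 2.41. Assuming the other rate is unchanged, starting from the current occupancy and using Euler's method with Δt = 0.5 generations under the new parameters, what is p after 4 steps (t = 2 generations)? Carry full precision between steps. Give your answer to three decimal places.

0.408

Balance c(h−p*) = e gives e = 0.315×(0.858 − 0.26800) = 0.18585.
Starting from p₀ = 0.26800; update p ← p + (dp/dt)·Δt with the new parameters.
step 1: Δp = +0.03511, p = 0.30311
step 2: Δp = +0.03568, p = 0.33879
step 3: Δp = +0.03529, p = 0.37408
step 4: Δp = +0.03395, p = 0.40803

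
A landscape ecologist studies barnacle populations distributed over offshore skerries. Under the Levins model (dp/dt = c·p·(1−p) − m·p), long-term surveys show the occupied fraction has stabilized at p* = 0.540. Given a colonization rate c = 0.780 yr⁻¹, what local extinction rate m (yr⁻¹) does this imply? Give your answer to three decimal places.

0.359

At equilibrium c(1−p*) = m.
m = 0.780 × (1 − 0.540) = 0.780 × 0.4600 = 0.3588.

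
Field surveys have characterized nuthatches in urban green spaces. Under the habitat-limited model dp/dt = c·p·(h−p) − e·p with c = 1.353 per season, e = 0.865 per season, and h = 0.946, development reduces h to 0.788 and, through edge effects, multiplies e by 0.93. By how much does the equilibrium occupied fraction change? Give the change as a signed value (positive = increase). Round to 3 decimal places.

Before: p* = h − e/c = 0.946 − 0.865/1.353 = 0.946 − 0.6393 = 0.3067.
After: c = 1.353, e = 0.80445, h = 0.788; p* = 0.788 − 0.80445/1.353 = 0.1934.
Δp* = 0.1934 − 0.3067 = -0.1132.

-0.113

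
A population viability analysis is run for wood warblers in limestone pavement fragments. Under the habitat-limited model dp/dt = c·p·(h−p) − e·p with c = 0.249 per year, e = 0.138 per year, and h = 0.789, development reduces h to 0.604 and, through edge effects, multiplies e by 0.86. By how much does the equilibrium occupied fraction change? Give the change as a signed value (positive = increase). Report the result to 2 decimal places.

-0.11

Before: p* = h − e/c = 0.789 − 0.138/0.249 = 0.789 − 0.5542 = 0.2348.
After: c = 0.249, e = 0.11868, h = 0.604; p* = 0.604 − 0.11868/0.249 = 0.1274.
Δp* = 0.1274 − 0.2348 = -0.1074.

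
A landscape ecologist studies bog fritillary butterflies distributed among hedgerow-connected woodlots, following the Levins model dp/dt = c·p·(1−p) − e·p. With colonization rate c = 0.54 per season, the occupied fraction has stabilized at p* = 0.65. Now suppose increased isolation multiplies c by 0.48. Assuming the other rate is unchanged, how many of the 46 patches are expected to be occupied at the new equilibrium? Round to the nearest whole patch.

Balance c(1−p*) = e gives e = 0.54×(1 − 0.65000) = 0.18900.
New p* = 1 − e/c = 1 − 0.18900/0.25920 = 0.27083.
Expected occupied = 46 × 0.27083 = 12.46 ≈ 12.

12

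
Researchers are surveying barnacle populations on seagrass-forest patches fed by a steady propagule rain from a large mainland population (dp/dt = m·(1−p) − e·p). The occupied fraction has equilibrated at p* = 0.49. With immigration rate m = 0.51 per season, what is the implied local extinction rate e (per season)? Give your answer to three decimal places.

At equilibrium m(1−p*) = e·p*, so e = m(1−p*)/p*.
e = 0.51 × 0.5100 / 0.49 = 0.5308.

0.531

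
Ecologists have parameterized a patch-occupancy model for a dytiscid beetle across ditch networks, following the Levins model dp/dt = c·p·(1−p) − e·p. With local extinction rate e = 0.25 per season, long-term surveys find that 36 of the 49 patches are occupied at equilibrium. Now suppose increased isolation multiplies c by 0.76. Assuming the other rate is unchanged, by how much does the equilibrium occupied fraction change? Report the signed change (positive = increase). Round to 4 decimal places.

Observed p* = 36/49 = 0.73469.
Balance c(1−p*) = e gives c = e/(1 − 0.73469) = 0.25/0.26531 = 0.94229.
New p* = 1 − e/c = 1 − 0.25000/0.71614 = 0.65091.
Δp* = 0.65091 − 0.73469 = -0.08378.

-0.0838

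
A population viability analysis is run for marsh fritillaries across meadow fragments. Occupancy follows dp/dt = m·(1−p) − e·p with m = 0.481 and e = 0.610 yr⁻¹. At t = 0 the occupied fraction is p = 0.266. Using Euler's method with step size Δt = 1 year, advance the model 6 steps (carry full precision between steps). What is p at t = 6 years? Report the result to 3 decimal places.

Update rule: p ← p + [m·(1−p) − e·p]·Δt with Δt = 1.
  1  |  dp/dt·Δt = +0.190794  |  p_1 = 0.456794
  2  |  dp/dt·Δt = -0.017362  |  p_2 = 0.439432
  3  |  dp/dt·Δt = +0.001580  |  p_3 = 0.441012
  4  |  dp/dt·Δt = -0.000144  |  p_4 = 0.440868
  5  |  dp/dt·Δt = +0.000013  |  p_5 = 0.440881
  6  |  dp/dt·Δt = -0.000001  |  p_6 = 0.440880

0.441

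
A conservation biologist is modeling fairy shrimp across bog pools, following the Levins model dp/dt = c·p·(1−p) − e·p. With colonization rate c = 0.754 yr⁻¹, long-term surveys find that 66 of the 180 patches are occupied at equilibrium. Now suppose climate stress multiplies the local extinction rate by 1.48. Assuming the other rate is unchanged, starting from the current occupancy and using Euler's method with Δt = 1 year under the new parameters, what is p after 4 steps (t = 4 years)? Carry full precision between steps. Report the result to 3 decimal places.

0.183

Observed p* = 66/180 = 0.36667.
Balance c(1−p*) = e gives e = 0.754×(1 − 0.36667) = 0.47753.
Starting from p₀ = 0.36667; update p ← p + (dp/dt)·Δt with the new parameters.
p: 0.36667 → 0.28262  (Δp = -0.08405)
p: 0.28262 → 0.23575  (Δp = -0.04687)
p: 0.23575 → 0.20498  (Δp = -0.03077)
p: 0.20498 → 0.18299  (Δp = -0.02200)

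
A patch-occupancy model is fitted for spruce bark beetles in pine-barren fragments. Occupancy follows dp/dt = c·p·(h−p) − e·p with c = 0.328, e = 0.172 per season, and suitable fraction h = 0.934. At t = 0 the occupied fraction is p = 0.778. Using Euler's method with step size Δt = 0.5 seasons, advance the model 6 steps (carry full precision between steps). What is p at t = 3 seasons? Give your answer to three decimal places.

Update rule: p ← p + [c·p·(h−p) − e·p]·Δt with Δt = 0.5.
step 1: Δp = -0.04700, p = 0.73100
step 2: Δp = -0.03853, p = 0.69247
step 3: Δp = -0.03212, p = 0.66034
step 4: Δp = -0.02715, p = 0.63319
step 5: Δp = -0.02322, p = 0.60997
step 6: Δp = -0.02004, p = 0.58993

0.590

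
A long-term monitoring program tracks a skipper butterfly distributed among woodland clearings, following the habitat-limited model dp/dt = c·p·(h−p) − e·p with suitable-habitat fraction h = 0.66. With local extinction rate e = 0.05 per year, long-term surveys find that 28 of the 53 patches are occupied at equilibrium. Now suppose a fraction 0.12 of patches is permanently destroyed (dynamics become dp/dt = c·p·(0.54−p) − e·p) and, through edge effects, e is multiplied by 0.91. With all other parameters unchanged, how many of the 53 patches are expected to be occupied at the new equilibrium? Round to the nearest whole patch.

Observed p* = 28/53 = 0.52830.
Balance c(h−p*) = e gives c = e/(0.66 − 0.52830) = 0.05/0.13170 = 0.37965.
New p* = 0.54 − e/c = 0.54 − 0.04550/0.37965 = 0.42015.
Expected occupied = 53 × 0.42015 = 22.27 ≈ 22.

22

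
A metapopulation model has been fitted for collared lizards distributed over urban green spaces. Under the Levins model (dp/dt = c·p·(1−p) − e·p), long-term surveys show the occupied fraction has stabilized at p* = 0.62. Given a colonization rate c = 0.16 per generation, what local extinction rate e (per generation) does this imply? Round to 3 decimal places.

0.061

At equilibrium c(1−p*) = e.
e = 0.16 × (1 − 0.62) = 0.16 × 0.3800 = 0.0608.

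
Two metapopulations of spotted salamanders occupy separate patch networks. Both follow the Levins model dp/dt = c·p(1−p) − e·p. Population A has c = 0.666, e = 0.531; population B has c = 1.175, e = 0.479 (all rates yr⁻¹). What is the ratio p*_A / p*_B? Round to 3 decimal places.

A: p*_A = 1 − 0.531/0.666 = 0.2027.
B: p*_B = 1 − 0.479/1.175 = 0.5923.
p*_A / p*_B = 0.2027/0.5923 = 0.3422.

0.342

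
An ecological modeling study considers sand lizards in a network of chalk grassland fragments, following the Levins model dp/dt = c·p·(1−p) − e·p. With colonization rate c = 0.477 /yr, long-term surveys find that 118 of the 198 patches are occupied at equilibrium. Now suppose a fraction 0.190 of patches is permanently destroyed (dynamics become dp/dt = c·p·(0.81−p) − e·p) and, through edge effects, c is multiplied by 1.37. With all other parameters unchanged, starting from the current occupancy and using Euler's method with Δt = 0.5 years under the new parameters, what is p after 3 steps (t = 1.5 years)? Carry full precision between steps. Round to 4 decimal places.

0.5581

Observed p* = 118/198 = 0.59596.
Balance c(1−p*) = e gives e = 0.477×(1 − 0.59596) = 0.19273.
Starting from p₀ = 0.59596; update p ← p + (dp/dt)·Δt with the new parameters.
  1  |  dp/dt·Δt = -0.015749  |  p_1 = 0.580210
  2  |  dp/dt·Δt = -0.012347  |  p_2 = 0.567863
  3  |  dp/dt·Δt = -0.009794  |  p_3 = 0.558069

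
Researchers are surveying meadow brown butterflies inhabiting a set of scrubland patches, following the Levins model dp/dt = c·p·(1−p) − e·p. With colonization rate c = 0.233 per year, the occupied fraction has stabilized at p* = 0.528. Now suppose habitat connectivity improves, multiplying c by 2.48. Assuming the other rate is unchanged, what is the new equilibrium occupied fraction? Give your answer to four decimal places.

0.8097

Balance c(1−p*) = e gives e = 0.233×(1 − 0.52800) = 0.10998.
New p* = 1 − e/c = 1 − 0.10998/0.57784 = 0.80967.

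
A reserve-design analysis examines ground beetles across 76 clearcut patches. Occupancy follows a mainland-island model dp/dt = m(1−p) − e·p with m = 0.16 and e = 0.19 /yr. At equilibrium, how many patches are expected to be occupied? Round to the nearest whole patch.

p* = m/(m+e) = 0.16/0.3500 = 0.4571.
Expected occupied patches = N × p* = 76 × 0.4571 = 34.74 ≈ 35.

35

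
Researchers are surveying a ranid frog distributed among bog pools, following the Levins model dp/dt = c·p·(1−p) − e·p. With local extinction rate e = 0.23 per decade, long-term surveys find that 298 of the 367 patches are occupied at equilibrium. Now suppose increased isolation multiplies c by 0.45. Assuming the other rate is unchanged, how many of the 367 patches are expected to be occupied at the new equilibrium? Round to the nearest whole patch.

Observed p* = 298/367 = 0.81199.
Balance c(1−p*) = e gives c = e/(1 − 0.81199) = 0.23/0.18801 = 1.22334.
New p* = 1 − e/c = 1 − 0.23000/0.55050 = 0.58220.
Expected occupied = 367 × 0.58220 = 213.67 ≈ 214.

214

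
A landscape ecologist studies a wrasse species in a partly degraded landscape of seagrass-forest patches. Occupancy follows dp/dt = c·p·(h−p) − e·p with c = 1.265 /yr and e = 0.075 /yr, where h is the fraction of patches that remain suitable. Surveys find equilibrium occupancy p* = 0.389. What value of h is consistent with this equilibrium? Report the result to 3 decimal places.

0.448

At equilibrium c(h−p*) = e, so h = p* + e/c.
h = 0.389 + 0.075/1.265 = 0.389 + 0.0593 = 0.4483.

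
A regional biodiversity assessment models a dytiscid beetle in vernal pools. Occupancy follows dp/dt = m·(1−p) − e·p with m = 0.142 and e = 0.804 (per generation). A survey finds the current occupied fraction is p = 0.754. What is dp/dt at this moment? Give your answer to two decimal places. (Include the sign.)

Colonization term: m·(1−p) = 0.142×0.2460 = 0.03493.
Extinction term: e·p = 0.60622.
dp/dt = 0.03493 − 0.60622 = -0.57128.

-0.57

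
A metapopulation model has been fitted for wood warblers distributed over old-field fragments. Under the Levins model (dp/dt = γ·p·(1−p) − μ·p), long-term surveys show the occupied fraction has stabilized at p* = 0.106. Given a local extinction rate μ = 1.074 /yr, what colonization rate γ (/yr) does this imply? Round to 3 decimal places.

At equilibrium γ(1−p*) = μ, so γ = μ/(1−p*).
γ = 1.074/(1 − 0.106) = 1.074/0.8940 = 1.2013.

1.201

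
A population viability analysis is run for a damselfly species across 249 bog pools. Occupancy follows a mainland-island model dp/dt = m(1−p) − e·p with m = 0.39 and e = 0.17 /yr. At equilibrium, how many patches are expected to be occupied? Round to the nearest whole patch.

p* = m/(m+e) = 0.39/0.5600 = 0.6964.
Expected occupied patches = N × p* = 249 × 0.6964 = 173.41 ≈ 173.

173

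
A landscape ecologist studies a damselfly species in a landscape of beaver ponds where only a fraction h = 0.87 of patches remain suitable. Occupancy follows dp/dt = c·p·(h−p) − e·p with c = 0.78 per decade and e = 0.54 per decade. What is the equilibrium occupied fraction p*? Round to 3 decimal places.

Setting dp/dt = 0 and dividing by p* gives c·(h−p*) = e.
So p* = h − e/c = 0.87 − 0.54/0.78 = 0.87 − 0.6923 = 0.1777.

0.178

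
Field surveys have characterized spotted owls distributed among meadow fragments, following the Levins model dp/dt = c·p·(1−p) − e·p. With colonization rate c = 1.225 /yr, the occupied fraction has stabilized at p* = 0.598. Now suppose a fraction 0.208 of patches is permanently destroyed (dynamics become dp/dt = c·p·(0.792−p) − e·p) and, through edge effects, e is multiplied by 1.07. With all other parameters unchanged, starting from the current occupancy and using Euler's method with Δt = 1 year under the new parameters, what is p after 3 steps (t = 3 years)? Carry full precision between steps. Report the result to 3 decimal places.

Balance c(1−p*) = e gives e = 1.225×(1 − 0.59800) = 0.49245.
Starting from p₀ = 0.59800; update p ← p + (dp/dt)·Δt with the new parameters.
t = 1: p = 0.59800 + (-0.17298) = 0.42502
t = 2: p = 0.42502 + (-0.03288) = 0.39213
t = 3: p = 0.39213 + (-0.01454) = 0.37759

0.378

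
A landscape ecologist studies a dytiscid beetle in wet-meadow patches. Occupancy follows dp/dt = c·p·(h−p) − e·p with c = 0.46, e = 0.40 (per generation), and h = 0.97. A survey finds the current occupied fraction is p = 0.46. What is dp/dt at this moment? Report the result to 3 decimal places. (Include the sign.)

Colonization term: c·p·(h−p) = 0.46×0.46×0.5100 = 0.10792.
Extinction term: e·p = 0.18400.
dp/dt = 0.10792 − 0.18400 = -0.07608.

-0.076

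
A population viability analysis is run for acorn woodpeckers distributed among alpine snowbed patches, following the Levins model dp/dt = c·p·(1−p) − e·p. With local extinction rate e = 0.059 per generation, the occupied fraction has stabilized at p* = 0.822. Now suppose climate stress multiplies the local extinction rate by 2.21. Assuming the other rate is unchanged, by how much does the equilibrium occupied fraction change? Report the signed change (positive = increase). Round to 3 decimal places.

-0.215

Balance c(1−p*) = e gives c = e/(1 − 0.82200) = 0.059/0.17800 = 0.33146.
New p* = 1 − e/c = 1 − 0.13039/0.33146 = 0.60662.
Δp* = 0.60662 − 0.82200 = -0.21538.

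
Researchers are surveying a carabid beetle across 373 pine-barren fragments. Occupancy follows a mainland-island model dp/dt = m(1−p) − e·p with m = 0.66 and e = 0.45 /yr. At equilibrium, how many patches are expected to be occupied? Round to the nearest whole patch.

222

p* = m/(m+e) = 0.66/1.1100 = 0.5946.
Expected occupied patches = N × p* = 373 × 0.5946 = 221.78 ≈ 222.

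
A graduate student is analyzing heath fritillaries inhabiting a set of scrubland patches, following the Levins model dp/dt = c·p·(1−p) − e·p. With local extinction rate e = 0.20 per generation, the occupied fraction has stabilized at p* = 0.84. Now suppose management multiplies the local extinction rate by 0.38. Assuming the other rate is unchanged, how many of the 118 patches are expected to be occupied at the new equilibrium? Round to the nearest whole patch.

111

Balance c(1−p*) = e gives c = e/(1 − 0.84000) = 0.20/0.16000 = 1.25000.
New p* = 1 − e/c = 1 − 0.07600/1.25000 = 0.93920.
Expected occupied = 118 × 0.93920 = 110.83 ≈ 111.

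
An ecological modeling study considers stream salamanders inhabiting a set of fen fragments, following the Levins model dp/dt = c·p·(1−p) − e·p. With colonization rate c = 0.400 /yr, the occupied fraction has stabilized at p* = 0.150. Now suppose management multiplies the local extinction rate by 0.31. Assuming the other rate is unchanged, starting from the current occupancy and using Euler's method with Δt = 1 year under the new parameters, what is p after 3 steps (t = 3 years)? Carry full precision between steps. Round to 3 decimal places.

Balance c(1−p*) = e gives e = 0.400×(1 − 0.15000) = 0.34000.
Starting from p₀ = 0.15000; update p ← p + (dp/dt)·Δt with the new parameters.
step 1: Δp = +0.03519, p = 0.18519
step 2: Δp = +0.04084, p = 0.22603
step 3: Δp = +0.04615, p = 0.27218

0.272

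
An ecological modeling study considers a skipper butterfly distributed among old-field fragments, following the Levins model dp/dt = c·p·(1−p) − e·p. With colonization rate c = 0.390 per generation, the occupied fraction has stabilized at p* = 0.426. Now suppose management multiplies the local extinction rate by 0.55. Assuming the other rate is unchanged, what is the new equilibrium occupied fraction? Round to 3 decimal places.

Balance c(1−p*) = e gives e = 0.390×(1 − 0.42600) = 0.22386.
New p* = 1 − e/c = 1 − 0.12312/0.39000 = 0.68431.

0.684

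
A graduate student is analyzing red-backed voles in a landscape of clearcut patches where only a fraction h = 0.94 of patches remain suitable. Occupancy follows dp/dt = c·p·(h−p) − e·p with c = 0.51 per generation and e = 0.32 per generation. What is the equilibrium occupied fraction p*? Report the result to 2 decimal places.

Setting dp/dt = 0 and dividing by p* gives c·(h−p*) = e.
So p* = h − e/c = 0.94 − 0.32/0.51 = 0.94 − 0.6275 = 0.3125.

0.31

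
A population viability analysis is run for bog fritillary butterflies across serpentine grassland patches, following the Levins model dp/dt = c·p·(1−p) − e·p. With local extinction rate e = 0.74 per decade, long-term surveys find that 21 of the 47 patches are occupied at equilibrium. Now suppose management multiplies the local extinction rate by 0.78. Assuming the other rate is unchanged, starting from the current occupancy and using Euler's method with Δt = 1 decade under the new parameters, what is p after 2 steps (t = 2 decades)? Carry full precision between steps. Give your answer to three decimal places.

Observed p* = 21/47 = 0.44681.
Balance c(1−p*) = e gives c = e/(1 − 0.44681) = 0.74/0.55319 = 1.33769.
Starting from p₀ = 0.44681; update p ← p + (dp/dt)·Δt with the new parameters.
  1  |  dp/dt·Δt = +0.072740  |  p_1 = 0.519549
  2  |  dp/dt·Δt = +0.034028  |  p_2 = 0.553577

0.554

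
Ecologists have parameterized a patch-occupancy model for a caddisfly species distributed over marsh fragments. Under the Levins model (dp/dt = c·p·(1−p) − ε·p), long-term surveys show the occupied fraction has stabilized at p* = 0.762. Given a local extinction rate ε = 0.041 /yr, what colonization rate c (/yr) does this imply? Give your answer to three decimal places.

0.172

At equilibrium c(1−p*) = ε, so c = ε/(1−p*).
c = 0.041/(1 − 0.762) = 0.041/0.2380 = 0.1723.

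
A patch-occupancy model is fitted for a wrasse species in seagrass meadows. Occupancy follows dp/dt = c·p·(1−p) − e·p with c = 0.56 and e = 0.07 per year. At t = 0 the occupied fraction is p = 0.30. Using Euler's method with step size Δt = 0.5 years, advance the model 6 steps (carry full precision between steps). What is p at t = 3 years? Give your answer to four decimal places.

Update rule: p ← p + [c·p·(1−p) − e·p]·Δt with Δt = 0.5.
p: 0.30000 → 0.34830  (Δp = +0.04830)
p: 0.34830 → 0.39967  (Δp = +0.05137)
p: 0.39967 → 0.45286  (Δp = +0.05319)
p: 0.45286 → 0.50639  (Δp = +0.05353)
p: 0.50639 → 0.55865  (Δp = +0.05227)
p: 0.55865 → 0.60814  (Δp = +0.04948)

0.6081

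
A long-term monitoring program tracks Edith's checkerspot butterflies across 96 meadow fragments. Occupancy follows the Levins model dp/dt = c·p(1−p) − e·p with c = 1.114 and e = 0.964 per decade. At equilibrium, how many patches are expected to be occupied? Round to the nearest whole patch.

p* = 1 − e/c = 1 − 0.964/1.114 = 0.1346.
Expected occupied patches = N × p* = 96 × 0.1346 = 12.93 ≈ 13.

13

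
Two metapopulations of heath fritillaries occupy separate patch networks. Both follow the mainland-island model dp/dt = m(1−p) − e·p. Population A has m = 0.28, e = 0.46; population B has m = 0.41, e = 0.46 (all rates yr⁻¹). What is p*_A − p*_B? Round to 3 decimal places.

-0.093

A: p*_A = m/(m+e) = 0.28/0.7400 = 0.3784.
B: p*_B = 0.41/0.8700 = 0.4713.
p*_A − p*_B = 0.3784 − 0.4713 = -0.0929.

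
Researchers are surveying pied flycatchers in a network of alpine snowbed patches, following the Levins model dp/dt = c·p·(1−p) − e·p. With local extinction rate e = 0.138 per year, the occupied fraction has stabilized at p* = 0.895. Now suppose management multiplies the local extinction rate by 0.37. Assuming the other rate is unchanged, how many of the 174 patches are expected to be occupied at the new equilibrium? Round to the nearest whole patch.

Balance c(1−p*) = e gives c = e/(1 − 0.89500) = 0.138/0.10500 = 1.31429.
New p* = 1 − e/c = 1 − 0.05106/1.31429 = 0.96115.
Expected occupied = 174 × 0.96115 = 167.24 ≈ 167.

167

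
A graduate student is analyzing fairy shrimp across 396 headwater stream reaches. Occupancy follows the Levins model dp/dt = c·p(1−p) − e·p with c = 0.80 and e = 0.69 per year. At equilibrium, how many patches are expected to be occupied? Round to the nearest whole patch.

p* = 1 − e/c = 1 − 0.69/0.80 = 0.1375.
Expected occupied patches = N × p* = 396 × 0.1375 = 54.45 ≈ 54.

54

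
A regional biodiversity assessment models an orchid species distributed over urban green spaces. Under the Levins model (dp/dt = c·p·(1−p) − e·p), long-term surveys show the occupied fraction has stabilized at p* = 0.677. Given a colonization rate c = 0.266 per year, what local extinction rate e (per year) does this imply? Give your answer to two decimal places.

0.09

At equilibrium c(1−p*) = e.
e = 0.266 × (1 − 0.677) = 0.266 × 0.3230 = 0.0859.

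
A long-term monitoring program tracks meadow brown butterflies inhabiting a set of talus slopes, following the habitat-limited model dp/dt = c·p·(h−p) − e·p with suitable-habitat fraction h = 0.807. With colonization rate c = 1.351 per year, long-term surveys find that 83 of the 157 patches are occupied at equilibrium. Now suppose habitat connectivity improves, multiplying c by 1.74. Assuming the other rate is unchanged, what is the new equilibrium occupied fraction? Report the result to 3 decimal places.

Observed p* = 83/157 = 0.52866.
Balance c(h−p*) = e gives e = 1.351×(0.807 − 0.52866) = 0.37604.
New p* = 0.807 − e/c = 0.807 − 0.37604/2.35074 = 0.64703.

0.647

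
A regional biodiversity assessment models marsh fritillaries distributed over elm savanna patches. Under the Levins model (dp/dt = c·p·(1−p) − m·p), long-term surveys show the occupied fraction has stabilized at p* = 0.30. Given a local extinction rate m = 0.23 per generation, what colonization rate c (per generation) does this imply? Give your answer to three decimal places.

At equilibrium c(1−p*) = m, so c = m/(1−p*).
c = 0.23/(1 − 0.30) = 0.23/0.7000 = 0.3286.

0.329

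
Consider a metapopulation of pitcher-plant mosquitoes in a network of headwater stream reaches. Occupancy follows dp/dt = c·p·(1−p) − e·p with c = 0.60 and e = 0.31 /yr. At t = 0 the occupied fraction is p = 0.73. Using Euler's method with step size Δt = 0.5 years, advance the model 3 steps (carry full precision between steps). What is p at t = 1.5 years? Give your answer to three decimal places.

0.608

Update rule: p ← p + [c·p·(1−p) − e·p]·Δt with Δt = 0.5.
  1  |  dp/dt·Δt = -0.054020  |  p_1 = 0.675980
  2  |  dp/dt·Δt = -0.039068  |  p_2 = 0.636912
  3  |  dp/dt·Δt = -0.029345  |  p_3 = 0.607567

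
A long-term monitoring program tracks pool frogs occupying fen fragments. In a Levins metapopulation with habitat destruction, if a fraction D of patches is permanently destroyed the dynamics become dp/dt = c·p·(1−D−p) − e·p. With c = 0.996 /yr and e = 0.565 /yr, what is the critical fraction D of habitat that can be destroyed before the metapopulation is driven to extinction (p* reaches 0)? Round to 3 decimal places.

The nontrivial equilibrium is p* = (1−D) − e/c; extinction occurs when this hits zero.
So D_crit = 1 − e/c = 1 − 0.565/0.996 = 1 − 0.5673 = 0.4327.
This equals the undisturbed p*, a classic result of Lande's extension.

0.433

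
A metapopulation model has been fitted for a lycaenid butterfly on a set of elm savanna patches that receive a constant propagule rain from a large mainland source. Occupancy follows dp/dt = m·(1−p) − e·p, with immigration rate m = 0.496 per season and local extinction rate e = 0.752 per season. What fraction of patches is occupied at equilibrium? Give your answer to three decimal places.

0.397

Setting dp/dt = 0: m − m·p* = e·p*, so m = (m+e)·p*.
p* = m/(m+e) = 0.496/(0.496+0.752) = 0.496/1.2480 = 0.3974.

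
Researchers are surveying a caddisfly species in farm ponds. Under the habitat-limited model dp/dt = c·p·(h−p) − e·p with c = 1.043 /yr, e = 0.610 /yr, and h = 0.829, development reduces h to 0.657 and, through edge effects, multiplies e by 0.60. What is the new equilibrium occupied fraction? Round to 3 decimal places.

0.306

Before: p* = h − e/c = 0.829 − 0.610/1.043 = 0.829 − 0.5849 = 0.2441.
After: c = 1.043, e = 0.366, h = 0.657; p* = 0.657 − 0.366/1.043 = 0.3061.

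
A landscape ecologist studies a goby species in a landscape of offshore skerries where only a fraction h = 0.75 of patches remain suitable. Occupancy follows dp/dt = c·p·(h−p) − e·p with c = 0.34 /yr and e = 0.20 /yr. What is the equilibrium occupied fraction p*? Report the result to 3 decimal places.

Setting dp/dt = 0 and dividing by p* gives c·(h−p*) = e.
So p* = h − e/c = 0.75 − 0.20/0.34 = 0.75 − 0.5882 = 0.1618.

0.162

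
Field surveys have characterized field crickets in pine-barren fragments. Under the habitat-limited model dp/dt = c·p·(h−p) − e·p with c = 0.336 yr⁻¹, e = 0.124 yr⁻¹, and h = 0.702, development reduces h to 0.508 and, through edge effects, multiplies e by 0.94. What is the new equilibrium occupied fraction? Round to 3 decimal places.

0.161

Before: p* = h − e/c = 0.702 − 0.124/0.336 = 0.702 − 0.3690 = 0.3330.
After: c = 0.336, e = 0.11656, h = 0.508; p* = 0.508 − 0.11656/0.336 = 0.1611.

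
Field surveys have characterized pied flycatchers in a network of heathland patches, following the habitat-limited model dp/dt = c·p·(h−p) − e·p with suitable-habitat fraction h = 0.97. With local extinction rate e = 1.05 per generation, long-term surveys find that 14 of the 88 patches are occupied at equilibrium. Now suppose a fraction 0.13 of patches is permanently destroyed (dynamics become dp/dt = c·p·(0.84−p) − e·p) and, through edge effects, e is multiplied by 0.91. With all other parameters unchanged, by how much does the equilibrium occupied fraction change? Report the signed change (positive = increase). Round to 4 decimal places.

Observed p* = 14/88 = 0.15909.
Balance c(h−p*) = e gives c = e/(0.97 − 0.15909) = 1.05/0.81091 = 1.29484.
New p* = 0.84 − e/c = 0.84 − 0.95550/1.29484 = 0.10207.
Δp* = 0.10207 − 0.15909 = -0.05702.

-0.0570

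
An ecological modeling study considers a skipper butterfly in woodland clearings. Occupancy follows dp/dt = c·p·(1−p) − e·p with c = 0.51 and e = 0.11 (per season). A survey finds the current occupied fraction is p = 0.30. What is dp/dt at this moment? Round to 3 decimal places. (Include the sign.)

0.074

Colonization term: c·p·(1−p) = 0.51×0.30×0.7000 = 0.10710.
Extinction term: e·p = 0.03300.
dp/dt = 0.10710 − 0.03300 = 0.07410.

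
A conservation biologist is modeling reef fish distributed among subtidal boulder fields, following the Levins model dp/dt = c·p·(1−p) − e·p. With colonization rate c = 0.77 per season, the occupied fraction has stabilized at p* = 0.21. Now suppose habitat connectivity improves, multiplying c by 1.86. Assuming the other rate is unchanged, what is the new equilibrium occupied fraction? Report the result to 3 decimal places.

Balance c(1−p*) = e gives e = 0.77×(1 − 0.21000) = 0.60830.
New p* = 1 − e/c = 1 − 0.60830/1.43220 = 0.57527.

0.575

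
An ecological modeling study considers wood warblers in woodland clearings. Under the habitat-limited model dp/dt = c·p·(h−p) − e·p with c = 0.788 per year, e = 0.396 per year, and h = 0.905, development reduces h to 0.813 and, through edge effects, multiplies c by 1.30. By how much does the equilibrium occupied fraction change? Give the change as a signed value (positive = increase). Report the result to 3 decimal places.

Before: p* = h − e/c = 0.905 − 0.396/0.788 = 0.905 − 0.5025 = 0.4025.
After: c = 1.0244, e = 0.396, h = 0.813; p* = 0.813 − 0.396/1.0244 = 0.4264.
Δp* = 0.4264 − 0.4025 = +0.0240.

0.024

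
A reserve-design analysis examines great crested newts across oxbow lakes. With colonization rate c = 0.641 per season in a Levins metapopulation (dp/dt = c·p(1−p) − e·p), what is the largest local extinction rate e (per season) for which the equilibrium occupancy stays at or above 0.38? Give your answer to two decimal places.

1 − e/c ≥ 0.38 ⇒ e ≤ c(1 − 0.38) = 0.641 × 0.6200.
e_max = 0.3974.

0.40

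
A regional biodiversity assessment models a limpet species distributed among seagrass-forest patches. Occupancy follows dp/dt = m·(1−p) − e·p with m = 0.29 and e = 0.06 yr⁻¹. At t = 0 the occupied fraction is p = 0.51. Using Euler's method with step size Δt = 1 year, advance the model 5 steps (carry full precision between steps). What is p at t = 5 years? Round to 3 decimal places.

Update rule: p ← p + [m·(1−p) − e·p]·Δt with Δt = 1.
  1  |  dp/dt·Δt = +0.111500  |  p_1 = 0.621500
  2  |  dp/dt·Δt = +0.072475  |  p_2 = 0.693975
  3  |  dp/dt·Δt = +0.047109  |  p_3 = 0.741084
  4  |  dp/dt·Δt = +0.030621  |  p_4 = 0.771704
  5  |  dp/dt·Δt = +0.019903  |  p_5 = 0.791608

0.792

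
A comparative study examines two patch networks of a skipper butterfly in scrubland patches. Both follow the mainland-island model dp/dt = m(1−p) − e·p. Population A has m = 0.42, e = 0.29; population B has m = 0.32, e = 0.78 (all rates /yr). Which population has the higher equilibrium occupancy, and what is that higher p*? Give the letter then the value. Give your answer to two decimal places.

A, 0.59

A: p*_A = m/(m+e) = 0.42/0.7100 = 0.5915.
B: p*_B = 0.32/1.1000 = 0.2909.
A is higher at 0.5915.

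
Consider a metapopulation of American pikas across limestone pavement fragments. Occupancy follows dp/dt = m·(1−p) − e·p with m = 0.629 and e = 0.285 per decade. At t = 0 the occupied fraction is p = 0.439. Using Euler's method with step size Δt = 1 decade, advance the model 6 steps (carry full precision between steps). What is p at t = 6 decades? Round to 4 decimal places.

0.6882

Update rule: p ← p + [m·(1−p) − e·p]·Δt with Δt = 1.
  1  |  dp/dt·Δt = +0.227754  |  p_1 = 0.666754
  2  |  dp/dt·Δt = +0.019587  |  p_2 = 0.686341
  3  |  dp/dt·Δt = +0.001684  |  p_3 = 0.688025
  4  |  dp/dt·Δt = +0.000145  |  p_4 = 0.688170
  5  |  dp/dt·Δt = +0.000012  |  p_5 = 0.688183
  6  |  dp/dt·Δt = +0.000001  |  p_6 = 0.688184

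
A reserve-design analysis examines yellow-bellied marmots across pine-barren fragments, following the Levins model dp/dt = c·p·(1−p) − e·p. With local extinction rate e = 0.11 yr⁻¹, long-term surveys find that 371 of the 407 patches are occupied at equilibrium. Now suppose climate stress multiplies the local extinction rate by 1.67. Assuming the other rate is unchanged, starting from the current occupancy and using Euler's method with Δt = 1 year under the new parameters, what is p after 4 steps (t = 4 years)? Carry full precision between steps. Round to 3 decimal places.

Observed p* = 371/407 = 0.91155.
Balance c(1−p*) = e gives c = e/(1 − 0.91155) = 0.11/0.08845 = 1.24361.
Starting from p₀ = 0.91155; update p ← p + (dp/dt)·Δt with the new parameters.
p: 0.91155 → 0.84437  (Δp = -0.06718)
p: 0.84437 → 0.85268  (Δp = +0.00831)
p: 0.85268 → 0.85226  (Δp = -0.00042)
p: 0.85226 → 0.85229  (Δp = +0.00003)

0.852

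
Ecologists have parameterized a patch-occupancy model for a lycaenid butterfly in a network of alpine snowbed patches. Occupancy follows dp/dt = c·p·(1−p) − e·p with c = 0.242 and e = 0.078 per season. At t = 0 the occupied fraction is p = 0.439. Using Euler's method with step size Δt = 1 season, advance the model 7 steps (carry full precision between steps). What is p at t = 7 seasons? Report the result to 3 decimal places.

0.582

Update rule: p ← p + [c·p·(1−p) − e·p]·Δt with Δt = 1.
  1  |  dp/dt·Δt = +0.025358  |  p_1 = 0.464358
  2  |  dp/dt·Δt = +0.023973  |  p_2 = 0.488330
  3  |  dp/dt·Δt = +0.022377  |  p_3 = 0.510707
  4  |  dp/dt·Δt = +0.020637  |  p_4 = 0.531345
  5  |  dp/dt·Δt = +0.018817  |  p_5 = 0.550162
  6  |  dp/dt·Δt = +0.016978  |  p_6 = 0.567140
  7  |  dp/dt·Δt = +0.015172  |  p_7 = 0.582313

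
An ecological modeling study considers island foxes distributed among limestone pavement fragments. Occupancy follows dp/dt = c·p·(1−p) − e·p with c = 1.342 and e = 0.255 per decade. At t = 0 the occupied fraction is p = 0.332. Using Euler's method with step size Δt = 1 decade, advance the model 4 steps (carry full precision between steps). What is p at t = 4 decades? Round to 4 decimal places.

Update rule: p ← p + [c·p·(1−p) − e·p]·Δt with Δt = 1.
p: 0.33200 → 0.54496  (Δp = +0.21296)
p: 0.54496 → 0.73878  (Δp = +0.19382)
p: 0.73878 → 0.80938  (Δp = +0.07059)
p: 0.80938 → 0.81004  (Δp = +0.00066)

0.8100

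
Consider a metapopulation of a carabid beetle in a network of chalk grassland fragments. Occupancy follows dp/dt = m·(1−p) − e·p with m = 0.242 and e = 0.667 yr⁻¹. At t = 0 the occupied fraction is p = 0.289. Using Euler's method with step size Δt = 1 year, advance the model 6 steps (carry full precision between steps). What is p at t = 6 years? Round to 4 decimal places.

Update rule: p ← p + [m·(1−p) − e·p]·Δt with Δt = 1.
p: 0.28900 → 0.26830  (Δp = -0.02070)
p: 0.26830 → 0.26642  (Δp = -0.00188)
p: 0.26642 → 0.26624  (Δp = -0.00017)
p: 0.26624 → 0.26623  (Δp = -0.00002)
p: 0.26623 → 0.26623  (Δp = -0.00000)
p: 0.26623 → 0.26623  (Δp = -0.00000)

0.2662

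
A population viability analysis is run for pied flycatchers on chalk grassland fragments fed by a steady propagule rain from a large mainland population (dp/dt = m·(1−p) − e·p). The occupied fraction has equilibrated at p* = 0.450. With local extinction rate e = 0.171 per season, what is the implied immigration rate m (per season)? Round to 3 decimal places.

0.140

At equilibrium m(1−p*) = e·p*, so m = e·p*/(1−p*).
m = 0.171 × 0.450 / 0.5500 = 0.0770/0.5500 = 0.1399.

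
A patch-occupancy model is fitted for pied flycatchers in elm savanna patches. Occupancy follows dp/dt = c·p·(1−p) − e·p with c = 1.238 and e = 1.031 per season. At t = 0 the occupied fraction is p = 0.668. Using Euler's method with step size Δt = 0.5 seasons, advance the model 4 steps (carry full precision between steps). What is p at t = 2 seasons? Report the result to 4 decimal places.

Update rule: p ← p + [c·p·(1−p) − e·p]·Δt with Δt = 0.5.
step 1: Δp = -0.20707, p = 0.46093
step 2: Δp = -0.08380, p = 0.37712
step 3: Δp = -0.04900, p = 0.32812
step 4: Δp = -0.03268, p = 0.29544

0.2954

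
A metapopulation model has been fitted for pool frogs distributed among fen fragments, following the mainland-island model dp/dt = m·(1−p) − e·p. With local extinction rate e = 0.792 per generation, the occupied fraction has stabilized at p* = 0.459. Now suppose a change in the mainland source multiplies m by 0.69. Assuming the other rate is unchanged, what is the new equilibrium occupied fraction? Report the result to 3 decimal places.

0.369

Balance m(1−p*) = e·p* gives m = e·p*/(1−p*) = 0.792×0.45900/0.54100 = 0.67196.
New p* = m/(m+e) = 0.46365/(0.46365+0.79200) = 0.36925.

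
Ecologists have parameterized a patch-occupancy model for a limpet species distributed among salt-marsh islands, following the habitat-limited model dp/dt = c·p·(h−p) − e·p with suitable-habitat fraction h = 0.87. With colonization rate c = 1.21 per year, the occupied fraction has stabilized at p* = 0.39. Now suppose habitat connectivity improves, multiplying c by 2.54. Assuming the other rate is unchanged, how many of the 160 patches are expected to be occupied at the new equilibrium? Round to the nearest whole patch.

109

Balance c(h−p*) = e gives e = 1.21×(0.87 − 0.39000) = 0.58080.
New p* = 0.87 − e/c = 0.87 − 0.58080/3.07340 = 0.68102.
Expected occupied = 160 × 0.68102 = 108.96 ≈ 109.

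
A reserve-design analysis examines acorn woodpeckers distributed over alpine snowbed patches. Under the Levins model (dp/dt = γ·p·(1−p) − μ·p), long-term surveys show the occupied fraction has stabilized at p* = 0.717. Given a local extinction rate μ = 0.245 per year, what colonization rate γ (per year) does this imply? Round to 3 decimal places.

At equilibrium γ(1−p*) = μ, so γ = μ/(1−p*).
γ = 0.245/(1 − 0.717) = 0.245/0.2830 = 0.8657.

0.866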